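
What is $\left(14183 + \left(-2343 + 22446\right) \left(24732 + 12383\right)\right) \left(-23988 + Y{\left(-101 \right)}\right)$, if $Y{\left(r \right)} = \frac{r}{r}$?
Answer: $-17897588890636$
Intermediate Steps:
$Y{\left(r \right)} = 1$
$\left(14183 + \left(-2343 + 22446\right) \left(24732 + 12383\right)\right) \left(-23988 + Y{\left(-101 \right)}\right) = \left(14183 + \left(-2343 + 22446\right) \left(24732 + 12383\right)\right) \left(-23988 + 1\right) = \left(14183 + 20103 \cdot 37115\right) \left(-23987\right) = \left(14183 + 746122845\right) \left(-23987\right) = 746137028 \left(-23987\right) = -17897588890636$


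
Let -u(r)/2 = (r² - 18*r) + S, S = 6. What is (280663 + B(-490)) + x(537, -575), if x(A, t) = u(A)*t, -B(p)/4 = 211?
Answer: 320795169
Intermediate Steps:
B(p) = -844 (B(p) = -4*211 = -844)
u(r) = -12 - 2*r² + 36*r (u(r) = -2*((r² - 18*r) + 6) = -2*(6 + r² - 18*r) = -12 - 2*r² + 36*r)
x(A, t) = t*(-12 - 2*A² + 36*A) (x(A, t) = (-12 - 2*A² + 36*A)*t = t*(-12 - 2*A² + 36*A))
(280663 + B(-490)) + x(537, -575) = (280663 - 844) + 2*(-575)*(-6 - 1*537² + 18*537) = 279819 + 2*(-575)*(-6 - 1*288369 + 9666) = 279819 + 2*(-575)*(-6 - 288369 + 9666) = 279819 + 2*(-575)*(-278709) = 279819 + 320515350 = 320795169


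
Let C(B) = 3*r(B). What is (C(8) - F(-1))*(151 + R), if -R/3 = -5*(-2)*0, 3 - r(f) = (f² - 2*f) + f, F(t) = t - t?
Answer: -24009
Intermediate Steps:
F(t) = 0
r(f) = 3 + f - f² (r(f) = 3 - ((f² - 2*f) + f) = 3 - (f² - f) = 3 + (f - f²) = 3 + f - f²)
C(B) = 9 - 3*B² + 3*B (C(B) = 3*(3 + B - B²) = 9 - 3*B² + 3*B)
R = 0 (R = -3*(-5*(-2))*0 = -30*0 = -3*0 = 0)
(C(8) - F(-1))*(151 + R) = ((9 - 3*8² + 3*8) - 1*0)*(151 + 0) = ((9 - 3*64 + 24) + 0)*151 = ((9 - 192 + 24) + 0)*151 = (-159 + 0)*151 = -159*151 = -24009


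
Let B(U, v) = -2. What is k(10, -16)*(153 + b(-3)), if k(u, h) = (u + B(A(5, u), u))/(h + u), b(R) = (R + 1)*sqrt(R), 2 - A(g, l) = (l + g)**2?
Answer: -204 + 8*I*sqrt(3)/3 ≈ -204.0 + 4.6188*I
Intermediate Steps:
A(g, l) = 2 - (g + l)**2 (A(g, l) = 2 - (l + g)**2 = 2 - (g + l)**2)
b(R) = sqrt(R)*(1 + R) (b(R) = (1 + R)*sqrt(R) = sqrt(R)*(1 + R))
k(u, h) = (-2 + u)/(h + u) (k(u, h) = (u - 2)/(h + u) = (-2 + u)/(h + u))
k(10, -16)*(153 + b(-3)) = ((-2 + 10)/(-16 + 10))*(153 + sqrt(-3)*(1 - 3)) = (8/(-6))*(153 + (I*sqrt(3))*(-2)) = (-1/6*8)*(153 - 2*I*sqrt(3)) = -4*(153 - 2*I*sqrt(3))/3 = -204 + 8*I*sqrt(3)/3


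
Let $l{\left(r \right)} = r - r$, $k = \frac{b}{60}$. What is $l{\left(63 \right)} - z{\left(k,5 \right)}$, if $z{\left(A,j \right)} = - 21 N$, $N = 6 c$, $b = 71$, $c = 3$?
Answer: $378$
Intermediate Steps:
$N = 18$ ($N = 6 \cdot 3 = 18$)
$k = \frac{71}{60} \approx 1.1833$
$z{\left(A,j \right)} = -378$ ($z{\left(A,j \right)} = \left(-21\right) 18 = -378$)
$l{\left(r \right)} = 0$
$l{\left(63 \right)} - z{\left(k,5 \right)} = 0 - -378 = 0 + 378 = 378$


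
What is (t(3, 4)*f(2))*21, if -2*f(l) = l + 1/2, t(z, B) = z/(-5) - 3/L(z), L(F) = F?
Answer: 42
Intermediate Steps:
t(z, B) = -3/z - z/5 (t(z, B) = z/(-5) - 3/z = z*(-⅕) - 3/z = -z/5 - 3/z = -3/z - z/5)
f(l) = -¼ - l/2 (f(l) = -(l + 1/2)/2 = -(l + 1*(½))/2 = -(l + ½)/2 = -(½ + l)/2 = -¼ - l/2)
(t(3, 4)*f(2))*21 = ((-3/3 - ⅕*3)*(-¼ - ½*2))*21 = ((-3*⅓ - ⅗)*(-¼ - 1))*21 = ((-1 - ⅗)*(-5/4))*21 = -8/5*(-5/4)*21 = 2*21 = 42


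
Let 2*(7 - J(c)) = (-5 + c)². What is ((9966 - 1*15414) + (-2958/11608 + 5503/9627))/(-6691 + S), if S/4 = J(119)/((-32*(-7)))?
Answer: 4261458422270/5324716198299 ≈ 0.80032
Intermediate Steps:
J(c) = 7 - (-5 + c)²/2
S = -6491/56 (S = 4*((7 - (-5 + 119)²/2)/((-32*(-7)))) = 4*((7 - ½*114²)/224) = 4*((7 - ½*12996)*(1/224)) = 4*((7 - 6498)*(1/224)) = 4*(-6491*1/224) = 4*(-6491/224) = -6491/56 ≈ -115.91)
((9966 - 1*15414) + (-2958/11608 + 5503/9627))/(-6691 + S) = ((9966 - 1*15414) + (-2958/11608 + 5503/9627))/(-6691 - 6491/56) = ((9966 - 15414) + (-2958*1/11608 + 5503*(1/9627)))/(-381187/56) = (-5448 + (-1479/5804 + 5503/9627))*(-56/381187) = (-5448 + 17701079/55875108)*(-56/381187) = -304389887305/55875108*(-56/381187) = 4261458422270/5324716198299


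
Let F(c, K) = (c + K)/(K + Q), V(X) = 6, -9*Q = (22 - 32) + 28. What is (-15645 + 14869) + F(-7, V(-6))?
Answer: -3105/4 ≈ -776.25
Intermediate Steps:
Q = -2 (Q = -((22 - 32) + 28)/9 = -(-10 + 28)/9 = -1/9*18 = -2)
F(c, K) = (K + c)/(-2 + K) (F(c, K) = (c + K)/(K - 2) = (K + c)/(-2 + K))
(-15645 + 14869) + F(-7, V(-6)) = (-15645 + 14869) + (6 - 7)/(-2 + 6) = -776 - 1/4 = -3105/4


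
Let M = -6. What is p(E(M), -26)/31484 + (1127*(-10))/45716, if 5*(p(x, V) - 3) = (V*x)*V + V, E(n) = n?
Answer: -490012593/1799153180 ≈ -0.27236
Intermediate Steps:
p(x, V) = 3 + V/5 + x*V**2/5 (p(x, V) = 3 + ((V*x)*V + V)/5 = 3 + (x*V**2 + V)/5 = 3 + (V + x*V**2)/5 = 3 + (V/5 + x*V**2/5) = 3 + V/5 + x*V**2/5)
p(E(M), -26)/31484 + (1127*(-10))/45716 = (3 + (1/5)*(-26) + (1/5)*(-6)*(-26)**2)/31484 + (1127*(-10))/45716 = (3 - 26/5 + (1/5)*(-6)*676)*(1/31484) - 11270*1/45716 = (3 - 26/5 - 4056/5)*(1/31484) - 5635/22858 = -4067/5*1/31484 - 5635/22858 = -4067/157420 - 5635/22858 = -490012593/1799153180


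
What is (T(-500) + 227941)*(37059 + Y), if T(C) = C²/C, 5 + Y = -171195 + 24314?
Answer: -24979162707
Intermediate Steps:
Y = -146886 (Y = -5 + (-171195 + 24314) = -5 - 146881 = -146886)
T(C) = C
(T(-500) + 227941)*(37059 + Y) = (-500 + 227941)*(37059 - 146886) = 227441*(-109827) = -24979162707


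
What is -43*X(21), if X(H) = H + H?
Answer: -1806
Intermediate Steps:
X(H) = 2*H
-43*X(21) = -86*21 = -43*42 = -1806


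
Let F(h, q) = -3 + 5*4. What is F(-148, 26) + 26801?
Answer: 26818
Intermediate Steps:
F(h, q) = 17 (F(h, q) = -3 + 20 = 17)
F(-148, 26) + 26801 = 17 + 26801 = 26818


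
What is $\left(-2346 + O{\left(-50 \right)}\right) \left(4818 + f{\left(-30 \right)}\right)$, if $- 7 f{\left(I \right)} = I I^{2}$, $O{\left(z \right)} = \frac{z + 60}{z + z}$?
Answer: $- \frac{712346343}{35} \approx -2.0353 \cdot 10^{7}$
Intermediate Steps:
$O{\left(z \right)} = \frac{60 + z}{2 z}$
$f{\left(I \right)} = - \frac{I^{3}}{7}$ ($f{\left(I \right)} = - \frac{I I^{2}}{7} = - \frac{I^{3}}{7}$)
$\left(-2346 + O{\left(-50 \right)}\right) \left(4818 + f{\left(-30 \right)}\right) = \left(-2346 + \frac{60 - 50}{2 \left(-50\right)}\right) \left(4818 - \frac{\left(-30\right)^{3}}{7}\right) = \left(-2346 + \frac{1}{2} \left(- \frac{1}{50}\right) 10\right) \left(4818 - - \frac{27000}{7}\right) = \left(-2346 - \frac{1}{10}\right) \left(4818 + \frac{27000}{7}\right) = \left(- \frac{23461}{10}\right) \frac{60726}{7} = - \frac{712346343}{35}$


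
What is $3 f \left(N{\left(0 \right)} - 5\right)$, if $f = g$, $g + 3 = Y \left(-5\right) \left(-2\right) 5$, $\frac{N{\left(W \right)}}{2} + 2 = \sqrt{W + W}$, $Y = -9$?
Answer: $12231$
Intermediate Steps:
$N{\left(W \right)} = -4 + 2 \sqrt{2} \sqrt{W}$ ($N{\left(W \right)} = -4 + 2 \sqrt{W + W} = -4 + 2 \sqrt{2 W} = -4 + 2 \sqrt{2} \sqrt{W}$)
$g = -453$ ($g = -3 - 9 \left(-5\right) \left(-2\right) 5 = -3 - 9 \cdot 10 \cdot 5 = -3 - 450 = -453$)
$f = -453$
$3 f \left(N{\left(0 \right)} - 5\right) = 3 \left(-453\right) \left(\left(-4 + 2 \sqrt{2} \sqrt{0}\right) - 5\right) = - 1359 \left(\left(-4 + 2 \sqrt{2} \cdot 0\right) - 5\right) = - 1359 \left(\left(-4 + 0\right) - 5\right) = - 1359 \left(-4 - 5\right) = \left(-1359\right) \left(-9\right) = 12231$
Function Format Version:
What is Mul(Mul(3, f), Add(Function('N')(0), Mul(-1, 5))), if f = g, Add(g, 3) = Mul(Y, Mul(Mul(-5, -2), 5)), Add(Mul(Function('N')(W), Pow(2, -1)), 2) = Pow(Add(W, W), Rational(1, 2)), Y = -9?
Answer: 12231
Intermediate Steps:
Function('N')(W) = Add(-4, Mul(2, Pow(2, Rational(1, 2)), Pow(W, Rational(1, 2)))) (Function('N')(W) = Add(-4, Mul(2, Pow(Add(W, W), Rational(1, 2)))) = Add(-4, Mul(2, Pow(Mul(2, W), Rational(1, 2)))) = Add(-4, Mul(2, Mul(Pow(2, Rational(1, 2)), Pow(W, Rational(1, 2))))) = Add(-4, Mul(2, Pow(2, Rational(1, 2)), Pow(W, Rational(1, 2)))))
g = -453 (g = Add(-3, Mul(-9, Mul(Mul(-5, -2), 5))) = Add(-3, Mul(-9, Mul(10, 5))) = Add(-3, Mul(-9, 50)) = Add(-3, -450) = -453)
f = -453
Mul(Mul(3, f), Add(Function('N')(0), Mul(-1, 5))) = Mul(Mul(3, -453), Add(Add(-4, Mul(2, Pow(2, Rational(1, 2)), Pow(0, Rational(1, 2)))), Mul(-1, 5))) = Mul(-1359, Add(Add(-4, Mul(2, Pow(2, Rational(1, 2)), 0)), -5)) = Mul(-1359, Add(Add(-4, 0), -5)) = Mul(-1359, Add(-4, -5)) = Mul(-1359, -9) = 12231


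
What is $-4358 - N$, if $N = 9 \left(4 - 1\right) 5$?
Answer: $-4493$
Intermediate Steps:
$N = 135$ ($N = 9 \left(4 - 1\right) 5 = 9 \cdot 3 \cdot 5 = 27 \cdot 5 = 135$)
$-4358 - N = -4358 - 135 = -4493$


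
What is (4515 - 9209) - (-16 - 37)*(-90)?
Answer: -9464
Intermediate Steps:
(4515 - 9209) - (-16 - 37)*(-90) = -4694 - (-53)*(-90) = -4694 - 1*4770 = -4694 - 4770 = -9464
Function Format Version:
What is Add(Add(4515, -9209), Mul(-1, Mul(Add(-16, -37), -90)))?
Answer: -9464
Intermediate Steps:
Add(Add(4515, -9209), Mul(-1, Mul(Add(-16, -37), -90))) = Add(-4694, Mul(-1, Mul(-53, -90))) = Add(-4694, Mul(-1, 4770)) = Add(-4694, -4770) = -9464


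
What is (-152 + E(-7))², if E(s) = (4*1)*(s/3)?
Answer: 234256/9 ≈ 26028.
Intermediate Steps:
E(s) = 4*s/3 (E(s) = 4*(s*(⅓)) = 4*(s/3) = 4*s/3)
(-152 + E(-7))² = (-152 + (4/3)*(-7))² = (-152 - 28/3)² = (-484/3)² = 234256/9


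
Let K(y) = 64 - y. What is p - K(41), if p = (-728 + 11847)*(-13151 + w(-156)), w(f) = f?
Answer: -147960556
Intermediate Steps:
p = -147960533 (p = (-728 + 11847)*(-13151 - 156) = 11119*(-13307) = -147960533)
p - K(41) = -147960533 - (64 - 1*41) = -147960533 - (64 - 41) = -147960533 - 1*23 = -147960533 - 23 = -147960556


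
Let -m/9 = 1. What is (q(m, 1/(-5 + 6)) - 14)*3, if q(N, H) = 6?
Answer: -24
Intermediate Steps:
m = -9 (m = -9*1 = -9)
(q(m, 1/(-5 + 6)) - 14)*3 = (6 - 14)*3 = -8*3 = -24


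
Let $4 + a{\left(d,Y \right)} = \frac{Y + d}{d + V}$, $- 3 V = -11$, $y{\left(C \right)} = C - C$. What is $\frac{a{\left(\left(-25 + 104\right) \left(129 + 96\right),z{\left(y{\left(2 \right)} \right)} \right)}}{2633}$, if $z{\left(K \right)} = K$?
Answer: $- \frac{160019}{140433688} \approx -0.0011395$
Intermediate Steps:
$y{\left(C \right)} = 0$
$V = \frac{11}{3}$ ($V = \left(- \frac{1}{3}\right) \left(-11\right) = \frac{11}{3} \approx 3.6667$)
$a{\left(d,Y \right)} = -4 + \frac{Y + d}{\frac{11}{3} + d}$ ($a{\left(d,Y \right)} = -4 + \frac{Y + d}{d + \frac{11}{3}} = -4 + \frac{Y + d}{\frac{11}{3} + d}$)
$\frac{a{\left(\left(-25 + 104\right) \left(129 + 96\right),z{\left(y{\left(2 \right)} \right)} \right)}}{2633} = \frac{\frac{1}{11 + 3 \left(-25 + 104\right) \left(129 + 96\right)} \left(-44 - 9 \left(-25 + 104\right) \left(129 + 96\right) + 3 \cdot 0\right)}{2633} = \frac{-44 - 9 \cdot 79 \cdot 225 + 0}{11 + 3 \cdot 79 \cdot 225} \cdot \frac{1}{2633} = \frac{-44 - 159975 + 0}{11 + 3 \cdot 17775} \cdot \frac{1}{2633} = \frac{-44 - 159975 + 0}{11 + 53325} \cdot \frac{1}{2633} = \frac{1}{53336} \left(-160019\right) \frac{1}{2633} = \left(- \frac{160019}{53336}\right) \frac{1}{2633} = - \frac{160019}{140433688}$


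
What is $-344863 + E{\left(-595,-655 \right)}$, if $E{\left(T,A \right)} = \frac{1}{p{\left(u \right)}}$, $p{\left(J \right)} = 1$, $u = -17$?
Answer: $-344862$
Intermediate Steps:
$E{\left(T,A \right)} = 1$ ($E{\left(T,A \right)} = 1^{-1} = 1$)
$-344863 + E{\left(-595,-655 \right)} = -344863 + 1 = -344862$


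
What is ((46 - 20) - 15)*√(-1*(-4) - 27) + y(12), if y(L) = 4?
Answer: 4 + 11*I*√23 ≈ 4.0 + 52.754*I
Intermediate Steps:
((46 - 20) - 15)*√(-1*(-4) - 27) + y(12) = ((46 - 20) - 15)*√(-1*(-4) - 27) + 4 = (26 - 15)*√(4 - 27) + 4 = 11*√(-23) + 4 = 11*(I*√23) + 4 = 11*I*√23 + 4 = 4 + 11*I*√23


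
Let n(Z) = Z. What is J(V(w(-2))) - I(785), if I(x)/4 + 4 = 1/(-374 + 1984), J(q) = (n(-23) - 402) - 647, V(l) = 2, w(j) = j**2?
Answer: -850082/805 ≈ -1056.0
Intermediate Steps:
J(q) = -1072 (J(q) = (-23 - 402) - 647 = -425 - 647 = -1072)
I(x) = -12878/805 (I(x) = -16 + 4/(-374 + 1984) = -16 + 4/1610 = -16 + 4*(1/1610) = -16 + 2/805 = -12878/805)
J(V(w(-2))) - I(785) = -1072 - 1*(-12878/805) = -1072 + 12878/805 = -850082/805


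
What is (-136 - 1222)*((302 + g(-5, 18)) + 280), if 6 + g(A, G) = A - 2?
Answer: -772702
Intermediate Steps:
g(A, G) = -8 + A (g(A, G) = -6 + (A - 2) = -6 + (-2 + A) = -8 + A)
(-136 - 1222)*((302 + g(-5, 18)) + 280) = (-136 - 1222)*((302 + (-8 - 5)) + 280) = -1358*((302 - 13) + 280) = -1358*(289 + 280) = -1358*569 = -772702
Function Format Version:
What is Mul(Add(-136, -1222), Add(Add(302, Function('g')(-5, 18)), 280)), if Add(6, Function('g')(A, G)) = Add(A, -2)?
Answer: -772702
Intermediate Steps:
Function('g')(A, G) = Add(-8, A) (Function('g')(A, G) = Add(-6, Add(A, -2)) = Add(-6, Add(-2, A)) = Add(-8, A))
Mul(Add(-136, -1222), Add(Add(302, Function('g')(-5, 18)), 280)) = Mul(Add(-136, -1222), Add(Add(302, Add(-8, -5)), 280)) = Mul(-1358, Add(Add(302, -13), 280)) = Mul(-1358, Add(289, 280)) = Mul(-1358, 569) = -772702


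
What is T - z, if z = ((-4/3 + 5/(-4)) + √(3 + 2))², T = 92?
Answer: 11567/144 + 31*√5/6 ≈ 91.879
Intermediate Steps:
z = (-31/12 + √5)² (z = ((-4*⅓ + 5*(-¼)) + √5)² = ((-4/3 - 5/4) + √5)² = (-31/12 + √5)² ≈ 0.12059)
T - z = 92 - (1681/144 - 31*√5/6) = 92 + (-1681/144 + 31*√5/6) = 11567/144 + 31*√5/6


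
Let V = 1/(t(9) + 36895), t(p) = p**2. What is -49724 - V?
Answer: -1838594625/36976 ≈ -49724.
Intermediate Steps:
V = 1/36976 (V = 1/(9**2 + 36895) = 1/(81 + 36895) = 1/36976 ≈ 2.7045e-5)
-49724 - V = -49724 - 1*1/36976 = -49724 - 1/36976 = -1838594625/36976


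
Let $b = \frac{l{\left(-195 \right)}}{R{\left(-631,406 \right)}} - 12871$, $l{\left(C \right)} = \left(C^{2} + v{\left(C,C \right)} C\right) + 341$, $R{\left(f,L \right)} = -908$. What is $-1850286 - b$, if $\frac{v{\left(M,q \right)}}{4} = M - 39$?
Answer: $- \frac{834075967}{454} \approx -1.8372 \cdot 10^{6}$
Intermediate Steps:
$v{\left(M,q \right)} = -156 + 4 M$ ($v{\left(M,q \right)} = 4 \left(M - 39\right) = 4 \left(-39 + M\right) = -156 + 4 M$)
$l{\left(C \right)} = 341 + C^{2} + C \left(-156 + 4 C\right)$ ($l{\left(C \right)} = \left(C^{2} + \left(-156 + 4 C\right) C\right) + 341 = \left(C^{2} + C \left(-156 + 4 C\right)\right) + 341 = 341 + C^{2} + C \left(-156 + 4 C\right)$)
$b = - \frac{5953877}{454}$ ($b = \frac{341 - -30420 + 5 \left(-195\right)^{2}}{-908} - 12871 = \left(341 + 30420 + 5 \cdot 38025\right) \left(- \frac{1}{908}\right) - 12871 = \left(341 + 30420 + 190125\right) \left(- \frac{1}{908}\right) - 12871 = 220886 \left(- \frac{1}{908}\right) - 12871 = - \frac{110443}{454} - 12871 = - \frac{5953877}{454} \approx -13114.0$)
$-1850286 - b = -1850286 - - \frac{5953877}{454} = -1850286 + \frac{5953877}{454} = - \frac{834075967}{454}$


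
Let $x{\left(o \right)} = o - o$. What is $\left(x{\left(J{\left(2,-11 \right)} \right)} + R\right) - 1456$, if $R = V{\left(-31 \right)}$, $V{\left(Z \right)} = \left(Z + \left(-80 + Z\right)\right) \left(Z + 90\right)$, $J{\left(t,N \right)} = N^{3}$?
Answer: $-9834$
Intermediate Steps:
$x{\left(o \right)} = 0$
$V{\left(Z \right)} = \left(-80 + 2 Z\right) \left(90 + Z\right)$
$R = -8378$ ($R = -7200 + 2 \left(-31\right)^{2} + 100 \left(-31\right) = -7200 + 2 \cdot 961 - 3100 = -7200 + 1922 - 3100 = -8378$)
$\left(x{\left(J{\left(2,-11 \right)} \right)} + R\right) - 1456 = \left(0 - 8378\right) - 1456 = -8378 - 1456 = -9834$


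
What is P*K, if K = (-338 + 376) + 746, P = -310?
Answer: -243040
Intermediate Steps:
K = 784 (K = 38 + 746 = 784)
P*K = -310*784 = -243040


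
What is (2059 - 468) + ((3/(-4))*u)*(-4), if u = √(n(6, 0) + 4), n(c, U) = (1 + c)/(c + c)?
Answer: 1591 + √165/2 ≈ 1597.4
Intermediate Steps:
n(c, U) = (1 + c)/(2*c) (n(c, U) = (1 + c)/((2*c)) = (1 + c)*(1/(2*c)) = (1 + c)/(2*c))
u = √165/6 (u = √((½)*(1 + 6)/6 + 4) = √((½)*(⅙)*7 + 4) = √(7/12 + 4) = √(55/12) = √165/6 ≈ 2.1409)
(2059 - 468) + ((3/(-4))*u)*(-4) = (2059 - 468) + ((3/(-4))*(√165/6))*(-4) = 1591 + ((3*(-¼))*(√165/6))*(-4) = 1591 - √165/8*(-4) = 1591 + √165/2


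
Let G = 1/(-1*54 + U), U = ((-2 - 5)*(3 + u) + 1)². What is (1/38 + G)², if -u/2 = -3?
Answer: 915849/1296360025 ≈ 0.00070648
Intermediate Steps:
u = 6 (u = -2*(-3) = 6)
U = 3844 (U = ((-2 - 5)*(3 + 6) + 1)² = (-7*9 + 1)² = (-63 + 1)² = (-62)² = 3844)
G = 1/3790 (G = 1/(-1*54 + 3844) = 1/(-54 + 3844) = 1/3790 ≈ 0.00026385)
(1/38 + G)² = (1/38 + 1/3790)² = (957/36005)² = 915849/1296360025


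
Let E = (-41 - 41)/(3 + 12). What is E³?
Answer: -551368/3375 ≈ -163.37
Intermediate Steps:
E = -82/15 ≈ -5.4667
E³ = (-82/15)³ = -551368/3375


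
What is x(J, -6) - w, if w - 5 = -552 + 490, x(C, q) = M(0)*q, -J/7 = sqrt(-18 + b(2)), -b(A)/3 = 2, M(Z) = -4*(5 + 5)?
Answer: 297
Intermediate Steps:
M(Z) = -40 (M(Z) = -4*10 = -40)
b(A) = -6 (b(A) = -3*2 = -6)
J = -14*I*sqrt(6) (J = -7*sqrt(-18 - 6) = -14*I*sqrt(6) ≈ -34.293*I)
x(C, q) = -40*q
w = -57 (w = 5 + (-552 + 490) = 5 - 62 = -57)
x(J, -6) - w = -40*(-6) - 1*(-57) = 240 + 57 = 297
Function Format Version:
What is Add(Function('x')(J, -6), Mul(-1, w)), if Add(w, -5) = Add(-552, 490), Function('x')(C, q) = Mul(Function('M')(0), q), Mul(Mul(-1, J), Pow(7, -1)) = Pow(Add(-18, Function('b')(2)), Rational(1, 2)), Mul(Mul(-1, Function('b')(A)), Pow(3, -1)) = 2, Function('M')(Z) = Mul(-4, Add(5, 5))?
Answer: 297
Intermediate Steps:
Function('M')(Z) = -40 (Function('M')(Z) = Mul(-4, 10) = -40)
Function('b')(A) = -6 (Function('b')(A) = Mul(-3, 2) = -6)
J = Mul(-14, I, Pow(6, Rational(1, 2))) (J = Mul(-7, Pow(Add(-18, -6), Rational(1, 2))) = Mul(-7, Pow(-24, Rational(1, 2))) = Mul(-7, Mul(2, I, Pow(6, Rational(1, 2)))) = Mul(-14, I, Pow(6, Rational(1, 2))) ≈ Mul(-34.293, I))
Function('x')(C, q) = Mul(-40, q)
w = -57 (w = Add(5, Add(-552, 490)) = Add(5, -62) = -57)
Add(Function('x')(J, -6), Mul(-1, w)) = Add(Mul(-40, -6), Mul(-1, -57)) = Add(240, 57) = 297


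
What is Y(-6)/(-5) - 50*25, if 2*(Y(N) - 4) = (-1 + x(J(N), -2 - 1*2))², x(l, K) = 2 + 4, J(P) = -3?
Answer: -12533/10 ≈ -1253.3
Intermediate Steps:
x(l, K) = 6
Y(N) = 33/2 (Y(N) = 4 + (-1 + 6)²/2 = 4 + (½)*5² = 4 + (½)*25 = 4 + 25/2 = 33/2)
Y(-6)/(-5) - 50*25 = (33/2)/(-5) - 50*25 = (33/2)*(-⅕) - 1250 = -33/10 - 1250 = -12533/10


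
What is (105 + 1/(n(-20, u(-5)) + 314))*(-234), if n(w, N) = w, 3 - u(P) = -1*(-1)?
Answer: -1203969/49 ≈ -24571.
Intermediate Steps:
u(P) = 2 (u(P) = 3 - (-1)*(-1) = 3 - 1*1 = 3 - 1 = 2)
(105 + 1/(n(-20, u(-5)) + 314))*(-234) = (105 + 1/(-20 + 314))*(-234) = (105 + 1/294)*(-234) = (30871/294)*(-234) = -1203969/49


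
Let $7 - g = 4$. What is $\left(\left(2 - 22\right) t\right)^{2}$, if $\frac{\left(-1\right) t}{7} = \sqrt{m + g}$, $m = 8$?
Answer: $215600$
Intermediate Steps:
$g = 3$ ($g = 7 - 4 = 3$)
$t = - 7 \sqrt{11}$ ($t = - 7 \sqrt{8 + 3} = - 7 \sqrt{11} \approx -23.216$)
$\left(\left(2 - 22\right) t\right)^{2} = \left(\left(2 - 22\right) \left(- 7 \sqrt{11}\right)\right)^{2} = \left(- 20 \left(- 7 \sqrt{11}\right)\right)^{2} = \left(140 \sqrt{11}\right)^{2} = 215600$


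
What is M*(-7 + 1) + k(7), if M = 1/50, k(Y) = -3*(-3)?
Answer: 222/25 ≈ 8.8800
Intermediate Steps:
k(Y) = 9
M = 1/50 ≈ 0.020000
M*(-7 + 1) + k(7) = (-7 + 1)/50 + 9 = (1/50)*(-6) + 9 = -3/25 + 9 = 222/25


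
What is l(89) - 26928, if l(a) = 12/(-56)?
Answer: -376995/14 ≈ -26928.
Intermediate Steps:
l(a) = -3/14 (l(a) = 12*(-1/56) = -3/14)
l(89) - 26928 = -3/14 - 26928 = -376995/14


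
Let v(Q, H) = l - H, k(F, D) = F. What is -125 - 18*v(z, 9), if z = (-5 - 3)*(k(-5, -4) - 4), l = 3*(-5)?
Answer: 307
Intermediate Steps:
l = -15
z = 72 (z = (-5 - 3)*(-5 - 4) = -8*(-9) = 72)
v(Q, H) = -15 - H
-125 - 18*v(z, 9) = -125 - 18*(-15 - 1*9) = -125 - 18*(-15 - 9) = -125 - 18*(-24) = -125 + 432 = 307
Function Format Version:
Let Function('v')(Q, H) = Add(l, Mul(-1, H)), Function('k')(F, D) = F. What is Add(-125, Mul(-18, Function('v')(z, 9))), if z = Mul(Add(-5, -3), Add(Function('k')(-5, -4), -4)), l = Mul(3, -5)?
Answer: 307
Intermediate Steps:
l = -15
z = 72 (z = Mul(Add(-5, -3), Add(-5, -4)) = Mul(-8, -9) = 72)
Function('v')(Q, H) = Add(-15, Mul(-1, H))
Add(-125, Mul(-18, Function('v')(z, 9))) = Add(-125, Mul(-18, Add(-15, Mul(-1, 9)))) = Add(-125, Mul(-18, Add(-15, -9))) = Add(-125, Mul(-18, -24)) = Add(-125, 432) = 307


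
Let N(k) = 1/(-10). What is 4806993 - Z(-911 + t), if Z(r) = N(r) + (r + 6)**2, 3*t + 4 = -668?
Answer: 35323521/10 ≈ 3.5324e+6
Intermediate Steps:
t = -224 (t = -4/3 + (1/3)*(-668) = -4/3 - 668/3 = -224)
N(k) = -1/10
Z(r) = -1/10 + (6 + r)**2 (Z(r) = -1/10 + (r + 6)**2 = -1/10 + (6 + r)**2)
4806993 - Z(-911 + t) = 4806993 - (-1/10 + (6 + (-911 - 224))**2) = 4806993 - (-1/10 + (6 - 1135)**2) = 4806993 - (-1/10 + (-1129)**2) = 4806993 - (-1/10 + 1274641) = 4806993 - 1*12746409/10 = 4806993 - 12746409/10 = 35323521/10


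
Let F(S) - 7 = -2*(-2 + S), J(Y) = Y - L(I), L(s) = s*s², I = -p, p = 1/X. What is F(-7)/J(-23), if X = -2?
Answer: -40/37 ≈ -1.0811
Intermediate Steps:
p = -½ (p = 1/(-2) = -½ ≈ -0.50000)
I = ½ (I = -1*(-½) = ½ ≈ 0.50000)
L(s) = s³
J(Y) = -⅛ + Y (J(Y) = Y - (½)³ = Y - 1*⅛ = Y - ⅛ = -⅛ + Y)
F(S) = 11 - 2*S (F(S) = 7 - 2*(-2 + S) = 7 + (4 - 2*S) = 11 - 2*S)
F(-7)/J(-23) = (11 - 2*(-7))/(-⅛ - 23) = (11 + 14)/(-185/8) = 25*(-8/185) = -40/37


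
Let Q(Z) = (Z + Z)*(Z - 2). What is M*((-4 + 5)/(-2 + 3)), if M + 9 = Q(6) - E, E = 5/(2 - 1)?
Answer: 34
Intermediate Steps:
Q(Z) = 2*Z*(-2 + Z) (Q(Z) = (2*Z)*(-2 + Z) = 2*Z*(-2 + Z))
E = 5 (E = 5/1 = 5*1 = 5)
M = 34 (M = -9 + (2*6*(-2 + 6) - 1*5) = -9 + (2*6*4 - 5) = -9 + (48 - 5) = -9 + 43 = 34)
M*((-4 + 5)/(-2 + 3)) = 34*((-4 + 5)/(-2 + 3)) = 34*(1/1) = 34*(1*1) = 34*1 = 34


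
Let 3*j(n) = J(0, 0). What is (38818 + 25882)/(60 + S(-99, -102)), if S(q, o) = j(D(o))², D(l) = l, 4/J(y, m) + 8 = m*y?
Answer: 2329200/2161 ≈ 1077.8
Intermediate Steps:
J(y, m) = 4/(-8 + m*y)
j(n) = -⅙ (j(n) = (4/(-8 + 0*0))/3 = (4/(-8 + 0))/3 = (4/(-8))/3 = (4*(-⅛))/3 = (⅓)*(-½) = -⅙)
S(q, o) = 1/36 (S(q, o) = (-⅙)² = 1/36)
(38818 + 25882)/(60 + S(-99, -102)) = (38818 + 25882)/(60 + 1/36) = 64700/(2161/36) = 64700*(36/2161) = 2329200/2161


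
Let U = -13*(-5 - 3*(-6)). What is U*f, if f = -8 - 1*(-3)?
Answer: 845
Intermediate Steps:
f = -5 (f = -8 + 3 = -5)
U = -169 (U = -13*(-5 + 18) = -13*13 = -169)
U*f = -169*(-5) = 845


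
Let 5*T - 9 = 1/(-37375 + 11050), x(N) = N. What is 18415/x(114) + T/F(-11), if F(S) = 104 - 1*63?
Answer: 33135286237/205071750 ≈ 161.58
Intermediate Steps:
T = 236924/131625 (T = 9/5 + 1/(5*(-37375 + 11050)) = 9/5 + (⅕)/(-26325) = 9/5 + (⅕)*(-1/26325) = 9/5 - 1/131625 = 236924/131625 ≈ 1.8000)
F(S) = 41 (F(S) = 104 - 63 = 41)
18415/x(114) + T/F(-11) = 18415/114 + (236924/131625)/41 = 18415*(1/114) + (236924/131625)*(1/41) = 18415/114 + 236924/5396625 = 33135286237/205071750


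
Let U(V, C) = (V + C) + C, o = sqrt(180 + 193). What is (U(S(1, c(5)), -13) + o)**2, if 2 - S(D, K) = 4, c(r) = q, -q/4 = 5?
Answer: (28 - sqrt(373))**2 ≈ 75.460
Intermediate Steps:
q = -20 (q = -4*5 = -20)
o = sqrt(373) ≈ 19.313
c(r) = -20
S(D, K) = -2 (S(D, K) = 2 - 1*4 = 2 - 4 = -2)
U(V, C) = V + 2*C (U(V, C) = (C + V) + C = V + 2*C)
(U(S(1, c(5)), -13) + o)**2 = ((-2 + 2*(-13)) + sqrt(373))**2 = ((-2 - 26) + sqrt(373))**2 = (-28 + sqrt(373))**2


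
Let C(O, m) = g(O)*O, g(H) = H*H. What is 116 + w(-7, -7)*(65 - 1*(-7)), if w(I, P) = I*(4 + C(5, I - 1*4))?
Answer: -64900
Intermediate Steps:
g(H) = H**2
C(O, m) = O**3 (C(O, m) = O**2*O = O**3)
w(I, P) = 129*I (w(I, P) = I*(4 + 5**3) = I*(4 + 125) = I*129 = 129*I)
116 + w(-7, -7)*(65 - 1*(-7)) = 116 + (129*(-7))*(65 - 1*(-7)) = 116 - 903*(65 + 7) = 116 - 903*72 = 116 - 65016 = -64900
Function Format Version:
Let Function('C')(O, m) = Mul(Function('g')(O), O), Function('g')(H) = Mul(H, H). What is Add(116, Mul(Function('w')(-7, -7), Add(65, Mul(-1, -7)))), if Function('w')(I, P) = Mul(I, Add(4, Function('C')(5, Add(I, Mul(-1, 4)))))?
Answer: -64900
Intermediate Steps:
Function('g')(H) = Pow(H, 2)
Function('C')(O, m) = Pow(O, 3) (Function('C')(O, m) = Mul(Pow(O, 2), O) = Pow(O, 3))
Function('w')(I, P) = Mul(129, I) (Function('w')(I, P) = Mul(I, Add(4, Pow(5, 3))) = Mul(I, Add(4, 125)) = Mul(I, 129) = Mul(129, I))
Add(116, Mul(Function('w')(-7, -7), Add(65, Mul(-1, -7)))) = Add(116, Mul(Mul(129, -7), Add(65, Mul(-1, -7)))) = Add(116, Mul(-903, Add(65, 7))) = Add(116, Mul(-903, 72)) = Add(116, -65016) = -64900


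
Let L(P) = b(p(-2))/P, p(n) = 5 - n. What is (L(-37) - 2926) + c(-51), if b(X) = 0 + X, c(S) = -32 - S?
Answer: -107566/37 ≈ -2907.2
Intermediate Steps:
b(X) = X
L(P) = 7/P (L(P) = (5 - 1*(-2))/P = (5 + 2)/P = 7/P)
(L(-37) - 2926) + c(-51) = (7/(-37) - 2926) + (-32 - 1*(-51)) = (7*(-1/37) - 2926) + (-32 + 51) = (-7/37 - 2926) + 19 = -108269/37 + 19 = -107566/37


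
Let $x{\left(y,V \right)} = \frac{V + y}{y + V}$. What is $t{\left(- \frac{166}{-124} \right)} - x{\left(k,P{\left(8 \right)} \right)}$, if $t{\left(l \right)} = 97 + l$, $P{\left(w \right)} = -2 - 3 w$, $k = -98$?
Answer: $\frac{6035}{62} \approx 97.339$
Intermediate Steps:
$x{\left(y,V \right)} = 1$ ($x{\left(y,V \right)} = \frac{V + y}{V + y} = 1$)
$t{\left(- \frac{166}{-124} \right)} - x{\left(k,P{\left(8 \right)} \right)} = \left(97 - \frac{166}{-124}\right) - 1 = \left(97 - - \frac{83}{62}\right) - 1 = \left(97 + \frac{83}{62}\right) - 1 = \frac{6097}{62} - 1 = \frac{6035}{62}$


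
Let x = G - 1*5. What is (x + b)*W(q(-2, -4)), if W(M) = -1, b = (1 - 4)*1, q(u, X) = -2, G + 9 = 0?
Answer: 17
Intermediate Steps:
G = -9 (G = -9 + 0 = -9)
x = -14 (x = -9 - 1*5 = -9 - 5 = -14)
b = -3 (b = -3*1 = -3)
(x + b)*W(q(-2, -4)) = (-14 - 3)*(-1) = -17*(-1) = 17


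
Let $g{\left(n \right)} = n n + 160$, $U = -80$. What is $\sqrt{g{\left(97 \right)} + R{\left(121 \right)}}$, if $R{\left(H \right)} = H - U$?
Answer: $\sqrt{9770} \approx 98.843$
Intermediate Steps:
$R{\left(H \right)} = 80 + H$ ($R{\left(H \right)} = H - -80 = H + 80 = 80 + H$)
$g{\left(n \right)} = 160 + n^{2}$ ($g{\left(n \right)} = n^{2} + 160 = 160 + n^{2}$)
$\sqrt{g{\left(97 \right)} + R{\left(121 \right)}} = \sqrt{\left(160 + 97^{2}\right) + \left(80 + 121\right)} = \sqrt{\left(160 + 9409\right) + 201} = \sqrt{9569 + 201} = \sqrt{9770}$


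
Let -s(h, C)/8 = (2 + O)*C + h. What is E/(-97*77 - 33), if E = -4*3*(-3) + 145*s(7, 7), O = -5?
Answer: -8138/3751 ≈ -2.1696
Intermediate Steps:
s(h, C) = -8*h + 24*C (s(h, C) = -8*((2 - 5)*C + h) = -8*(-3*C + h) = -8*(h - 3*C) = -8*h + 24*C)
E = 16276 (E = -4*3*(-3) + 145*(-8*7 + 24*7) = -12*(-3) + 145*(-56 + 168) = 36 + 145*112 = 36 + 16240 = 16276)
E/(-97*77 - 33) = 16276/(-97*77 - 33) = 16276/(-7469 - 33) = 16276/(-7502) = 16276*(-1/7502) = -8138/3751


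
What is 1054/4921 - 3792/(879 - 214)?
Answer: -135034/24605 ≈ -5.4881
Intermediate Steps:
1054/4921 - 3792/(879 - 214) = 1054*(1/4921) - 3792/665 = 1054/4921 - 3792*1/665 = 1054/4921 - 3792/665 = -135034/24605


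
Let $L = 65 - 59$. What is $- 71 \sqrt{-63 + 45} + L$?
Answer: $6 - 213 i \sqrt{2} \approx 6.0 - 301.23 i$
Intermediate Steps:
$L = 6$
$- 71 \sqrt{-63 + 45} + L = - 71 \sqrt{-63 + 45} + 6 = - 71 \sqrt{-18} + 6 = - 71 \cdot 3 i \sqrt{2} + 6 = - 213 i \sqrt{2} + 6 = 6 - 213 i \sqrt{2}$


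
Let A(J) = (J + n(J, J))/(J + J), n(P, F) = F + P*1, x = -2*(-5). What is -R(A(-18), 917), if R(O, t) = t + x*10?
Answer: -1017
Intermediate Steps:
x = 10
n(P, F) = F + P
A(J) = 3/2 (A(J) = (J + (J + J))/(J + J) = (J + 2*J)/((2*J)) = (3*J)*(1/(2*J)) = 3/2)
R(O, t) = 100 + t (R(O, t) = t + 10*10 = t + 100 = 100 + t)
-R(A(-18), 917) = -(100 + 917) = -1*1017 = -1017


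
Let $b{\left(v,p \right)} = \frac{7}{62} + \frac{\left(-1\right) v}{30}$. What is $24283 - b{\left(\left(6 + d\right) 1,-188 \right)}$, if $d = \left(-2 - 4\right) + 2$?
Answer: $\frac{22583147}{930} \approx 24283.0$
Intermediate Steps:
$d = -4$ ($d = -6 + 2 = -4$)
$b{\left(v,p \right)} = \frac{7}{62} - \frac{v}{30}$ ($b{\left(v,p \right)} = 7 \cdot \frac{1}{62} + - v \frac{1}{30} = \frac{7}{62} - \frac{v}{30}$)
$24283 - b{\left(\left(6 + d\right) 1,-188 \right)} = 24283 - \left(\frac{7}{62} - \frac{\left(6 - 4\right) 1}{30}\right) = 24283 - \left(\frac{7}{62} - \frac{2 \cdot 1}{30}\right) = 24283 - \left(\frac{7}{62} - \frac{1}{15}\right) = 24283 - \frac{43}{930} = \frac{22583147}{930}$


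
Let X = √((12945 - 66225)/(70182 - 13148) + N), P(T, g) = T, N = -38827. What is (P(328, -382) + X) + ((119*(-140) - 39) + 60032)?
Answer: 43661 + I*√31575625026883/28517 ≈ 43661.0 + 197.05*I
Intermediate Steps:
X = I*√31575625026883/28517 (X = √((12945 - 66225)/(70182 - 13148) - 38827) = √(-53280/57034 - 38827) = √(-53280*1/57034 - 38827) = √(-26640/28517 - 38827) = √(-1107256199/28517) = I*√31575625026883/28517 ≈ 197.05*I)
(P(328, -382) + X) + ((119*(-140) - 39) + 60032) = (328 + I*√31575625026883/28517) + ((119*(-140) - 39) + 60032) = (328 + I*√31575625026883/28517) + ((-16660 - 39) + 60032) = (328 + I*√31575625026883/28517) + (-16699 + 60032) = (328 + I*√31575625026883/28517) + 43333 = 43661 + I*√31575625026883/28517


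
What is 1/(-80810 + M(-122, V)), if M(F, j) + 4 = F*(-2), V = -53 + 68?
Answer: -1/80570 ≈ -1.2412e-5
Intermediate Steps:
V = 15
M(F, j) = -4 - 2*F (M(F, j) = -4 + F*(-2) = -4 - 2*F)
1/(-80810 + M(-122, V)) = 1/(-80810 + (-4 - 2*(-122))) = 1/(-80810 + (-4 + 244)) = 1/(-80810 + 240) = 1/(-80570) = -1/80570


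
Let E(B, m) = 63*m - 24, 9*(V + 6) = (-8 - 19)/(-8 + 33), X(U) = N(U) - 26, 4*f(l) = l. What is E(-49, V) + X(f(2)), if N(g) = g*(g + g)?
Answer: -21753/50 ≈ -435.06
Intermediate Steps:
f(l) = l/4
N(g) = 2*g**2 (N(g) = g*(2*g) = 2*g**2)
X(U) = -26 + 2*U**2 (X(U) = 2*U**2 - 26 = -26 + 2*U**2)
V = -153/25 (V = -6 + ((-8 - 19)/(-8 + 33))/9 = -6 + (-27/25)/9 = -6 + (-27*1/25)/9 = -6 + (1/9)*(-27/25) = -6 - 3/25 = -153/25 ≈ -6.1200)
E(B, m) = -24 + 63*m
E(-49, V) + X(f(2)) = (-24 + 63*(-153/25)) + (-26 + 2*((1/4)*2)**2) = (-24 - 9639/25) + (-26 + 2*(1/2)**2) = -10239/25 + (-26 + 2*(1/4)) = -10239/25 + (-26 + 1/2) = -10239/25 - 51/2 = -21753/50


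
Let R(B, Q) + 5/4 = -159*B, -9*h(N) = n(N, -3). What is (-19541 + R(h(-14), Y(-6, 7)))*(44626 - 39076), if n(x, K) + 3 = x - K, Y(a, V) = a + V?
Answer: -219664375/2 ≈ -1.0983e+8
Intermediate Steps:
Y(a, V) = V + a
n(x, K) = -3 + x - K (n(x, K) = -3 + (x - K) = -3 + x - K)
h(N) = -N/9 (h(N) = -(-3 + N - 1*(-3))/9 = -(-3 + N + 3)/9 = -N/9)
R(B, Q) = -5/4 - 159*B
(-19541 + R(h(-14), Y(-6, 7)))*(44626 - 39076) = (-19541 + (-5/4 - (-53)*(-14)/3))*(44626 - 39076) = (-19541 + (-5/4 - 159*14/9))*5550 = (-19541 + (-5/4 - 742/3))*5550 = (-19541 - 2983/12)*5550 = -237475/12*5550 = -219664375/2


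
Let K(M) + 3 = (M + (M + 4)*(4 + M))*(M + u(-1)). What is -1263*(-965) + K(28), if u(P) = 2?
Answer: 1250352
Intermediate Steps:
K(M) = -3 + (2 + M)*(M + (4 + M)²) (K(M) = -3 + (M + (M + 4)*(4 + M))*(M + 2) = -3 + (M + (4 + M)*(4 + M))*(2 + M) = -3 + (M + (4 + M)²)*(2 + M) = -3 + (2 + M)*(M + (4 + M)²))
-1263*(-965) + K(28) = -1263*(-965) + (29 + 28³ + 11*28² + 34*28) = 1218795 + (29 + 21952 + 11*784 + 952) = 1218795 + (29 + 21952 + 8624 + 952) = 1218795 + 31557 = 1250352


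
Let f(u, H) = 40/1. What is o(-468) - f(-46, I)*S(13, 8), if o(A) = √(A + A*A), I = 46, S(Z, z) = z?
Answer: -320 + 6*√6071 ≈ 147.50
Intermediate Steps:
o(A) = √(A + A²)
f(u, H) = 40 (f(u, H) = 40*1 = 40)
o(-468) - f(-46, I)*S(13, 8) = √(-468*(1 - 468)) - 40*8 = √(-468*(-467)) - 1*320 = √218556 - 320 = 6*√6071 - 320 = -320 + 6*√6071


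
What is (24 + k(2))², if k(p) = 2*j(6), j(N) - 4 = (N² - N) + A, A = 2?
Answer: 9216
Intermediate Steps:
j(N) = 6 + N² - N (j(N) = 4 + ((N² - N) + 2) = 4 + (2 + N² - N) = 6 + N² - N)
k(p) = 72 (k(p) = 2*(6 + 6² - 1*6) = 2*(6 + 36 - 6) = 2*36 = 72)
(24 + k(2))² = (24 + 72)² = 96² = 9216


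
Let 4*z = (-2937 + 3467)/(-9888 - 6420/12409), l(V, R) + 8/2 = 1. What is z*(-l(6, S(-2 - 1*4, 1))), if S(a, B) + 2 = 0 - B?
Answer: -3288385/81804408 ≈ -0.040198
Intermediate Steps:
S(a, B) = -2 - B (S(a, B) = -2 + (0 - B) = -2 - B)
l(V, R) = -3 (l(V, R) = -4 + 1 = -3)
z = -3288385/245413224 (z = ((-2937 + 3467)/(-9888 - 6420/12409))/4 = (530/(-9888 - 6420*1/12409))/4 = (530/(-9888 - 6420/12409))/4 = (530/(-122706612/12409))/4 = (530*(-12409/122706612))/4 = (¼)*(-3288385/61353306) = -3288385/245413224 ≈ -0.013399)
z*(-l(6, S(-2 - 1*4, 1))) = -(-3288385)*(-3)/245413224 = -3288385/245413224*3 = -3288385/81804408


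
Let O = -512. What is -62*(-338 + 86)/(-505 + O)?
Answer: -1736/113 ≈ -15.363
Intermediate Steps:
-62*(-338 + 86)/(-505 + O) = -62*(-338 + 86)/(-505 - 512) = -(-15624)/(-1017) = -(-15624)*(-1)/1017 = -62*28/113 = -1736/113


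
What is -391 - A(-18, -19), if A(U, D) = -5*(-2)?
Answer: -401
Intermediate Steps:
A(U, D) = 10
-391 - A(-18, -19) = -391 - 1*10 = -391 - 10 = -401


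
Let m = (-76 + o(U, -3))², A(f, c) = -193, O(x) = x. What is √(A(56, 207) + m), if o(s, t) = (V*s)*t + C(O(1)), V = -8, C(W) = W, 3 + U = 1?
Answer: 2*√3734 ≈ 122.21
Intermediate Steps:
U = -2 (U = -3 + 1 = -2)
o(s, t) = 1 - 8*s*t (o(s, t) = (-8*s)*t + 1 = -8*s*t + 1 = 1 - 8*s*t)
m = 15129 (m = (-76 + (1 - 8*(-2)*(-3)))² = (-76 + (1 - 48))² = (-76 - 47)² = (-123)² = 15129)
√(A(56, 207) + m) = √(-193 + 15129) = √14936 = 2*√3734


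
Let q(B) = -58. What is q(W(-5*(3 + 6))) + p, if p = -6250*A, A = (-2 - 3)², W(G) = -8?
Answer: -156308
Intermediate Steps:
A = 25 (A = (-5)² = 25)
p = -156250 (p = -6250*25 = -156250)
q(W(-5*(3 + 6))) + p = -58 - 156250 = -156308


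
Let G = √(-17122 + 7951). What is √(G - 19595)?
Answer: √(-19595 + 3*I*√1019) ≈ 0.3421 + 139.98*I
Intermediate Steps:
G = 3*I*√1019 (G = √(-9171) = 3*I*√1019 ≈ 95.765*I)
√(G - 19595) = √(3*I*√1019 - 19595) = √(-19595 + 3*I*√1019)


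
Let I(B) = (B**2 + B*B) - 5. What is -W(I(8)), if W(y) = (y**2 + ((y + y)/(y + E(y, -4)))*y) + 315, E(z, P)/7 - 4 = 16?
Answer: -4092030/263 ≈ -15559.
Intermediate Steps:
E(z, P) = 140 (E(z, P) = 28 + 7*16 = 28 + 112 = 140)
I(B) = -5 + 2*B**2 (I(B) = (B**2 + B**2) - 5 = 2*B**2 - 5 = -5 + 2*B**2)
W(y) = 315 + y**2 + 2*y**2/(140 + y) (W(y) = (y**2 + ((y + y)/(y + 140))*y) + 315 = (y**2 + ((2*y)/(140 + y))*y) + 315 = (y**2 + (2*y/(140 + y))*y) + 315 = (y**2 + 2*y**2/(140 + y)) + 315 = 315 + y**2 + 2*y**2/(140 + y))
-W(I(8)) = -(44100 + (-5 + 2*8**2)**3 + 142*(-5 + 2*8**2)**2 + 315*(-5 + 2*8**2))/(140 + (-5 + 2*8**2)) = -(44100 + (-5 + 2*64)**3 + 142*(-5 + 2*64)**2 + 315*(-5 + 2*64))/(140 + (-5 + 2*64)) = -(44100 + (-5 + 128)**3 + 142*(-5 + 128)**2 + 315*(-5 + 128))/(140 + (-5 + 128)) = -(44100 + 123**3 + 142*123**2 + 315*123)/(140 + 123) = -(44100 + 1860867 + 142*15129 + 38745)/263 = -(44100 + 1860867 + 2148318 + 38745)/263 = -4092030/263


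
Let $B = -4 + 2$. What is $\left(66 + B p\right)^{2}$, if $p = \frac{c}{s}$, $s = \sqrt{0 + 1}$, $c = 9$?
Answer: $2304$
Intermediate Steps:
$B = -2$
$s = 1$ ($s = \sqrt{1} = 1$)
$p = 9$ ($p = \frac{9}{1} = 9 \cdot 1 = 9$)
$\left(66 + B p\right)^{2} = \left(66 - 18\right)^{2} = 48^{2} = 2304$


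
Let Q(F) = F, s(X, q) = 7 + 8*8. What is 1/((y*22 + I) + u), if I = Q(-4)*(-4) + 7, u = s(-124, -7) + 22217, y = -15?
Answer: 1/21981 ≈ 4.5494e-5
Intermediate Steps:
s(X, q) = 71 (s(X, q) = 7 + 64 = 71)
u = 22288 (u = 71 + 22217 = 22288)
I = 23 (I = -4*(-4) + 7 = 16 + 7 = 23)
1/((y*22 + I) + u) = 1/((-15*22 + 23) + 22288) = 1/((-330 + 23) + 22288) = 1/(-307 + 22288) = 1/21981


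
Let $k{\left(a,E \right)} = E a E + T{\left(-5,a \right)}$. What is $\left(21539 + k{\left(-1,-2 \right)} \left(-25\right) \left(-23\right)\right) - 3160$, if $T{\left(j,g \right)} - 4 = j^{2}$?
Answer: $32754$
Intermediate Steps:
$T{\left(j,g \right)} = 4 + j^{2}$
$k{\left(a,E \right)} = 29 + a E^{2}$ ($k{\left(a,E \right)} = E a E + \left(4 + \left(-5\right)^{2}\right) = a E^{2} + \left(4 + 25\right) = a E^{2} + 29 = 29 + a E^{2}$)
$\left(21539 + k{\left(-1,-2 \right)} \left(-25\right) \left(-23\right)\right) - 3160 = \left(21539 + \left(29 - \left(-2\right)^{2}\right) \left(-25\right) \left(-23\right)\right) - 3160 = \left(21539 + \left(29 - 4\right) \left(-25\right) \left(-23\right)\right) - 3160 = \left(21539 + 25 \left(-25\right) \left(-23\right)\right) - 3160 = \left(21539 - -14375\right) - 3160 = \left(21539 + 14375\right) - 3160 = 35914 - 3160 = 32754$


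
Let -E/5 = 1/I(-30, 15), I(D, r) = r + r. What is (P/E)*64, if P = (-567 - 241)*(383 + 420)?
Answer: 249148416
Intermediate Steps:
P = -648824 (P = -808*803 = -648824)
I(D, r) = 2*r
E = -⅙ (E = -5/(2*15) = -5/30 = -5*1/30 = -⅙ ≈ -0.16667)
(P/E)*64 = -648824/(-⅙)*64 = -648824*(-6)*64 = 3892944*64 = 249148416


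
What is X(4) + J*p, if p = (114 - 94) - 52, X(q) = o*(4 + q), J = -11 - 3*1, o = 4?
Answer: 480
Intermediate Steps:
J = -14 (J = -11 - 3 = -14)
X(q) = 16 + 4*q (X(q) = 4*(4 + q) = 16 + 4*q)
p = -32 (p = 20 - 52 = -32)
X(4) + J*p = (16 + 4*4) - 14*(-32) = (16 + 16) + 448 = 32 + 448 = 480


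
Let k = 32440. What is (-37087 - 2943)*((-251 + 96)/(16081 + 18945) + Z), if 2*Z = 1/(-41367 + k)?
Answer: 28044977970/156338551 ≈ 179.39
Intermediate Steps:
Z = -1/17854 (Z = 1/(2*(-41367 + 32440)) = (½)/(-8927) = (½)*(-1/8927) = -1/17854 ≈ -5.6010e-5)
(-37087 - 2943)*((-251 + 96)/(16081 + 18945) + Z) = (-37087 - 2943)*((-251 + 96)/(16081 + 18945) - 1/17854) = -40030*(-155/35026 - 1/17854) = -40030*(-700599/156338551) = 28044977970/156338551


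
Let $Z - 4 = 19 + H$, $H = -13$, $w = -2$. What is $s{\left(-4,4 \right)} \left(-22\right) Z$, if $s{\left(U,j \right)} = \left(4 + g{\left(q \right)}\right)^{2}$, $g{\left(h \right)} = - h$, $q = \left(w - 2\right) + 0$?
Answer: $-14080$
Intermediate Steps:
$q = -4$ ($q = \left(-2 - 2\right) + 0 = -4 + 0 = -4$)
$Z = 10$ ($Z = 4 + \left(19 - 13\right) = 4 + 6 = 10$)
$s{\left(U,j \right)} = 64$ ($s{\left(U,j \right)} = \left(4 - -4\right)^{2} = \left(4 + 4\right)^{2} = 8^{2} = 64$)
$s{\left(-4,4 \right)} \left(-22\right) Z = 64 \left(-22\right) 10 = \left(-1408\right) 10 = -14080$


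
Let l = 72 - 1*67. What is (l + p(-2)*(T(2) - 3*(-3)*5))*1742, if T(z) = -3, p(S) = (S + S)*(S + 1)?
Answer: 301366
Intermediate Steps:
l = 5 (l = 72 - 67 = 5)
p(S) = 2*S*(1 + S) (p(S) = (2*S)*(1 + S) = 2*S*(1 + S))
(l + p(-2)*(T(2) - 3*(-3)*5))*1742 = (5 + (2*(-2)*(1 - 2))*(-3 - 3*(-3)*5))*1742 = (5 + (2*(-2)*(-1))*(-3 + 9*5))*1742 = (5 + 4*(-3 + 45))*1742 = (5 + 4*42)*1742 = (5 + 168)*1742 = 173*1742 = 301366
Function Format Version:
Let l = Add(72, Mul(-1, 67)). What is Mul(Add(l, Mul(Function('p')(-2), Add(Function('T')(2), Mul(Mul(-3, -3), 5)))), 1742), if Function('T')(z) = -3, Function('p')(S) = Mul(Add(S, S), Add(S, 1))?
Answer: 301366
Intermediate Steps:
l = 5 (l = Add(72, -67) = 5)
Function('p')(S) = Mul(2, S, Add(1, S)) (Function('p')(S) = Mul(Mul(2, S), Add(1, S)) = Mul(2, S, Add(1, S)))
Mul(Add(l, Mul(Function('p')(-2), Add(Function('T')(2), Mul(Mul(-3, -3), 5)))), 1742) = Mul(Add(5, Mul(Mul(2, -2, Add(1, -2)), Add(-3, Mul(Mul(-3, -3), 5)))), 1742) = Mul(Add(5, Mul(Mul(2, -2, -1), Add(-3, Mul(9, 5)))), 1742) = Mul(Add(5, Mul(4, Add(-3, 45))), 1742) = Mul(Add(5, Mul(4, 42)), 1742) = Mul(Add(5, 168), 1742) = Mul(173, 1742) = 301366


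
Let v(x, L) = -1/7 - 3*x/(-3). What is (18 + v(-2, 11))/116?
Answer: 111/812 ≈ 0.13670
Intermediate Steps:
v(x, L) = -⅐ + x (v(x, L) = -1*⅐ - 3*x*(-⅓) = -⅐ + x)
(18 + v(-2, 11))/116 = (18 + (-⅐ - 2))/116 = (18 - 15/7)/116 = (1/116)*(111/7) = 111/812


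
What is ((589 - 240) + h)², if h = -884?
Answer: 286225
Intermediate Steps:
((589 - 240) + h)² = ((589 - 240) - 884)² = (349 - 884)² = (-535)² = 286225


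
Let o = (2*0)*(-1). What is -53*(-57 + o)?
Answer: 3021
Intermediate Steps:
o = 0 (o = 0*(-1) = 0)
-53*(-57 + o) = -53*(-57 + 0) = -53*(-57) = 3021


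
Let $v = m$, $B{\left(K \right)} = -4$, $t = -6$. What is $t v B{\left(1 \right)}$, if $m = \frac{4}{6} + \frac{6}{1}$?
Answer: $160$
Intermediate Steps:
$m = \frac{20}{3}$ ($m = 4 \cdot \frac{1}{6} + 6 \cdot 1 = \frac{2}{3} + 6 = \frac{20}{3} \approx 6.6667$)
$v = \frac{20}{3} \approx 6.6667$
$t v B{\left(1 \right)} = \left(-6\right) \frac{20}{3} \left(-4\right) = \left(-40\right) \left(-4\right) = 160$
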